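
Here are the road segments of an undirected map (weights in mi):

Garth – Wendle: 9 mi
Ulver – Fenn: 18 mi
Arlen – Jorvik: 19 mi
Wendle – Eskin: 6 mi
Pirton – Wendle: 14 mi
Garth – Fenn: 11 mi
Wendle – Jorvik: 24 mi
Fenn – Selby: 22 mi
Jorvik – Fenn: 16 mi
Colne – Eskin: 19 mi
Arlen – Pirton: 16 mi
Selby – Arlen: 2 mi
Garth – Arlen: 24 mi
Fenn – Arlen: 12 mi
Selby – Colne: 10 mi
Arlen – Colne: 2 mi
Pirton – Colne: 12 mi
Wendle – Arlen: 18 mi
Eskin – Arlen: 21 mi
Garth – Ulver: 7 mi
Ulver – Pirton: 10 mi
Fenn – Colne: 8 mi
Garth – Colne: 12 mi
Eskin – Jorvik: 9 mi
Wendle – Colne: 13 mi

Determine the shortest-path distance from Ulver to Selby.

23 mi

Running Dijkstra from Ulver:
Ulver: 0
Garth: 7  (via Ulver)
Pirton: 10  (via Ulver)
Wendle: 16  (via Garth)
Fenn: 18  (via Ulver)
Colne: 19  (via Garth)
Arlen: 21  (via Colne)
Eskin: 22  (via Wendle)
Selby: 23  (via Arlen)
Shortest route: Ulver → Garth → Colne → Arlen → Selby = 23 mi.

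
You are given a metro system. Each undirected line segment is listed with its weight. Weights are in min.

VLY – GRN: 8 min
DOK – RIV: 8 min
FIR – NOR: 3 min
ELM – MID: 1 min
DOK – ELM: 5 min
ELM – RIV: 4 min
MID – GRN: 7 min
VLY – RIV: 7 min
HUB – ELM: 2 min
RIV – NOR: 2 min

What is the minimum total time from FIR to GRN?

17 min

Enumerating some paths:
FIR → NOR → RIV → VLY → GRN: 3+2+7+8 = 20
FIR → NOR → RIV → ELM → MID → GRN: 3+2+4+1+7 = 17
The minimum is 17 min via FIR → NOR → RIV → ELM → MID → GRN.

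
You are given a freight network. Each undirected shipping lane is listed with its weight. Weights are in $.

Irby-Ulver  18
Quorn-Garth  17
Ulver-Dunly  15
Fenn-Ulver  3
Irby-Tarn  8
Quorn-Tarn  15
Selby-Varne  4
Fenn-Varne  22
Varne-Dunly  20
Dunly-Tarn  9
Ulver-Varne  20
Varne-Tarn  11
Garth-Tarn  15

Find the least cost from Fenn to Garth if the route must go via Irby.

Shortest Fenn→Irby: Fenn → Ulver → Irby = 21
Best Irby to Garth: Irby → Tarn → Garth costing 23
Total via Irby: 21 + 23 = $44.

$44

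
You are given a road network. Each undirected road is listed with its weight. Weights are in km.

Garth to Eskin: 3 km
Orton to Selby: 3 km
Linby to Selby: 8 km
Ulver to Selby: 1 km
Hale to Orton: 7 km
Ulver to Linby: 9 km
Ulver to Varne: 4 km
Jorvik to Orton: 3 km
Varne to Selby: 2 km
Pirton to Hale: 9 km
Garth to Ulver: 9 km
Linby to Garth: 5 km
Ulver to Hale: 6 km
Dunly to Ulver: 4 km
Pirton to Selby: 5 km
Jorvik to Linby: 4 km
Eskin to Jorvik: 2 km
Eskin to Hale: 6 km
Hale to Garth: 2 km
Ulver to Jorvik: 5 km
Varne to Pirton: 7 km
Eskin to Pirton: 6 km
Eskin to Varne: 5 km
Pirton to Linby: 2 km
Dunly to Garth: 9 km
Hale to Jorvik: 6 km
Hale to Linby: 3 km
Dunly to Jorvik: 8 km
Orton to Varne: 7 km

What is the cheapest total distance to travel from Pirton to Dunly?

10 km

Settle nodes by increasing distance from Pirton:
Pirton: 0
Linby: 2  (via Pirton)
Hale: 5  (via Linby)
Selby: 5  (via Pirton)
Jorvik: 6  (via Linby)
Ulver: 6  (via Selby)
Eskin: 6  (via Pirton)
Varne: 7  (via Pirton)
Garth: 7  (via Linby)
Orton: 8  (via Selby)
Dunly: 10  (via Ulver)
Shortest route: Pirton → Selby → Ulver → Dunly = 10 km.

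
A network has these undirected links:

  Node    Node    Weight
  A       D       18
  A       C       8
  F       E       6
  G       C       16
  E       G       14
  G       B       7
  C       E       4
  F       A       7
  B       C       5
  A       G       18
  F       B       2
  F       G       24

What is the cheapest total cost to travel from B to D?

27

Enumerating some paths:
B - C - A - D: 5+8+18 = 31
B - F - E - C - A - D: 2+6+4+8+18 = 38
B - F - A - D: 2+7+18 = 27
The minimum is 27 via B - F - A - D.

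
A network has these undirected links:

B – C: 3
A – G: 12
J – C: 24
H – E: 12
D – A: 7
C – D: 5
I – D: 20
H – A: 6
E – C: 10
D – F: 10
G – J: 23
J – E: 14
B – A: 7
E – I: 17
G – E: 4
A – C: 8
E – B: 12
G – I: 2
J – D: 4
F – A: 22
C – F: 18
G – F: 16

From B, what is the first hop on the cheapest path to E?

Candidate routes:
B - A - G - E: 7+12+4 = 23
B - A - H - E: 7+6+12 = 25
B - E: 12 = 12
B - C - E: 3+10 = 13
The minimum is 12 via B - E.
So from B the first move is to E.

E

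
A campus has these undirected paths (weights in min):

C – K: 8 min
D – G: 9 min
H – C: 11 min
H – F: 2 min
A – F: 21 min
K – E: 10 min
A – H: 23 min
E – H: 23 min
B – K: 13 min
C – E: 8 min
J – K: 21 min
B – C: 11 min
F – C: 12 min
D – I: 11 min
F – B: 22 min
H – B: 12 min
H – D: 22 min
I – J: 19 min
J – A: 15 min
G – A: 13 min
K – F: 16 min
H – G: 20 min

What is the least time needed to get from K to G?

38 min

Settle nodes by increasing distance from K:
K: 0
C: 8  (via K)
E: 10  (via K)
B: 13  (via K)
F: 16  (via K)
H: 18  (via F)
J: 21  (via K)
A: 36  (via J)
G: 38  (via H)
Shortest route: K → F → H → G = 38 min.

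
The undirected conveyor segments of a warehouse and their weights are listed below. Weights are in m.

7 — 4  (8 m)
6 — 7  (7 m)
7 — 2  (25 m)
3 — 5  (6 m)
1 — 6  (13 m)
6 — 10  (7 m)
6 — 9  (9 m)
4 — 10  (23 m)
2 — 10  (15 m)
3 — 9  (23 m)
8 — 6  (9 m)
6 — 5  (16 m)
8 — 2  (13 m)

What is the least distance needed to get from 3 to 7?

29 m

Settle nodes by increasing distance from 3:
3: 0
5: 6  (via 3)
6: 22  (via 5)
9: 23  (via 3)
7: 29  (via 6)
Shortest route: 3 → 5 → 6 → 7 = 29 m.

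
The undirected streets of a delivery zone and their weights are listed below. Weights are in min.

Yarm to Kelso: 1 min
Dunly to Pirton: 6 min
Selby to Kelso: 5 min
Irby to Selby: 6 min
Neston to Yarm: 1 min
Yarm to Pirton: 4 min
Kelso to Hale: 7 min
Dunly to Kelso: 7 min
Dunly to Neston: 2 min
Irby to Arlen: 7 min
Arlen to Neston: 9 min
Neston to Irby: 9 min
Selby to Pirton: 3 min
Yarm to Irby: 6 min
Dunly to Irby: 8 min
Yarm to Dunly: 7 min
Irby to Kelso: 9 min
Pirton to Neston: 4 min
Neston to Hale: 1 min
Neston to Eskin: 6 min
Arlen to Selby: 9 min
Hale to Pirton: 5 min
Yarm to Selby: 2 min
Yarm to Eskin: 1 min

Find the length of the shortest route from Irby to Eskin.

Running Dijkstra from Irby:
Irby: 0
Yarm: 6  (via Irby)
Selby: 6  (via Irby)
Neston: 7  (via Yarm)
Eskin: 7  (via Yarm)
Shortest route: Irby–Yarm–Eskin = 7 min.

7 min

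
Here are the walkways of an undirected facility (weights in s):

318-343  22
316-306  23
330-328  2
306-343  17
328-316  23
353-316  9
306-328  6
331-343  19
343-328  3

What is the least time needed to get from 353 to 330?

Compare a few routes:
353–316–328–330: 9+23+2 = 34
353–316–306–328–330: 9+23+6+2 = 40
Cheapest is 353–316–328–330 at 34 s.

34 s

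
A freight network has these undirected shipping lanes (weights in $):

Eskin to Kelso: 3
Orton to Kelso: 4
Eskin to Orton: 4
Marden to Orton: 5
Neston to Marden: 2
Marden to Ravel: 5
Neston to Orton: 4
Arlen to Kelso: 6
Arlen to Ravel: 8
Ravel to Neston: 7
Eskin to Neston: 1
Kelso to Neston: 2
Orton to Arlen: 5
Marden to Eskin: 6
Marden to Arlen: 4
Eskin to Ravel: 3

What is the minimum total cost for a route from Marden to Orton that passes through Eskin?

Shortest Marden→Eskin: Marden–Neston–Eskin = 3
Shortest Eskin→Orton: Eskin–Orton = 4
Total via Eskin: 3 + 4 = $7.

$7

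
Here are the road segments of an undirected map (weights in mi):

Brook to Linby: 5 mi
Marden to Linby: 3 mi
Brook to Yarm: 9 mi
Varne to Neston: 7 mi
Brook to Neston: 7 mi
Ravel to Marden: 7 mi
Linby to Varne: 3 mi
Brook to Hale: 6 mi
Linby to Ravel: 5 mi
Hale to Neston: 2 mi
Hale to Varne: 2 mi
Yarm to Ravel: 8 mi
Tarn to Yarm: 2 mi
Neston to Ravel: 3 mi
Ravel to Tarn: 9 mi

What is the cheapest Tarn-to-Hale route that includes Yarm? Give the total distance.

Shortest Tarn→Yarm: Tarn–Yarm = 2
Best Yarm to Hale: Yarm–Ravel–Neston–Hale costing 13
Total via Yarm: 2 + 13 = 15 mi.

15 mi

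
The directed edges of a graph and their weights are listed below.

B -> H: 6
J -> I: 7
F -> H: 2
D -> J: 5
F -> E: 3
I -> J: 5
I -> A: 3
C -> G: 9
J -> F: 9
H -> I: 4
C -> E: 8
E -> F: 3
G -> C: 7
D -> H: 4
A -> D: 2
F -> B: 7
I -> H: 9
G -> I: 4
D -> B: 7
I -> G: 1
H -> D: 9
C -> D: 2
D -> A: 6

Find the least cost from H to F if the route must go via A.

Shortest H→A: H → I → A = 7
Best A to F: A → D → J → F costing 16
Total via A: 7 + 16 = 23.

23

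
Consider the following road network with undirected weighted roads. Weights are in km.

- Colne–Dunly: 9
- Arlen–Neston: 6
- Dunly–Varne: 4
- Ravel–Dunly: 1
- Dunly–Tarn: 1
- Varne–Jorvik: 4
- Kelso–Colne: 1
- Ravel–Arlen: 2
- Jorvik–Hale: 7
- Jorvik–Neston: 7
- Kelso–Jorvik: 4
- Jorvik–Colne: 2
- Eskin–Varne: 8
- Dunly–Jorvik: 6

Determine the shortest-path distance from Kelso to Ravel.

10 km

Candidate routes:
Kelso–Colne–Jorvik–Dunly–Ravel: 1+2+6+1 = 10
Kelso–Jorvik–Dunly–Ravel: 4+6+1 = 11
Kelso–Colne–Jorvik–Varne–Dunly–Ravel: 1+2+4+4+1 = 12
Kelso–Colne–Dunly–Ravel: 1+9+1 = 11
The minimum is 10 km via Kelso–Colne–Jorvik–Dunly–Ravel.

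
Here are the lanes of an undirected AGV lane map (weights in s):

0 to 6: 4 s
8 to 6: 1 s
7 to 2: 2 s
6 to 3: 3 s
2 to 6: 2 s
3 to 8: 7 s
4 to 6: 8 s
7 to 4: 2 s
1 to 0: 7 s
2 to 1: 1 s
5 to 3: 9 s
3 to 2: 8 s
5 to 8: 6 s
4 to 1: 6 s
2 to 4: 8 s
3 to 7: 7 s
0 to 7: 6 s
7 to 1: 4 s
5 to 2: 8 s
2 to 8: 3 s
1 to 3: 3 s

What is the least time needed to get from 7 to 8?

Compare a few routes:
7 - 1 - 2 - 8: 4+1+3 = 8
7 - 1 - 2 - 6 - 8: 4+1+2+1 = 8
7 - 2 - 1 - 3 - 6 - 8: 2+1+3+3+1 = 10
7 - 2 - 8: 2+3 = 5
Cheapest is 7 - 2 - 8 at 5 s.

5 s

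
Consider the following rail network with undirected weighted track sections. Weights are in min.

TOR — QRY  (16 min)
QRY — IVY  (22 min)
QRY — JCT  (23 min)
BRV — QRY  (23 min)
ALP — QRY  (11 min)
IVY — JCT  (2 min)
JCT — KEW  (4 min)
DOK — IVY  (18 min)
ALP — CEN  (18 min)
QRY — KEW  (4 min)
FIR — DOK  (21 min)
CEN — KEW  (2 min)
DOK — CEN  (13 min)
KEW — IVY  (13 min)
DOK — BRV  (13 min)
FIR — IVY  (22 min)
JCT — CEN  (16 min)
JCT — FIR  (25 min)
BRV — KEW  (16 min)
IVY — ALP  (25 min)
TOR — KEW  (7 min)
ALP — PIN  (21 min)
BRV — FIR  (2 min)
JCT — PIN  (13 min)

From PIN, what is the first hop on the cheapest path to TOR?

Candidate routes:
PIN - JCT - KEW - TOR: 13+4+7 = 24
PIN - JCT - CEN - KEW - TOR: 13+16+2+7 = 38
PIN - JCT - IVY - KEW - TOR: 13+2+13+7 = 35
PIN - JCT - KEW - QRY - TOR: 13+4+4+16 = 37
The minimum is 24 min via PIN - JCT - KEW - TOR.
So from PIN the first move is to JCT.

JCT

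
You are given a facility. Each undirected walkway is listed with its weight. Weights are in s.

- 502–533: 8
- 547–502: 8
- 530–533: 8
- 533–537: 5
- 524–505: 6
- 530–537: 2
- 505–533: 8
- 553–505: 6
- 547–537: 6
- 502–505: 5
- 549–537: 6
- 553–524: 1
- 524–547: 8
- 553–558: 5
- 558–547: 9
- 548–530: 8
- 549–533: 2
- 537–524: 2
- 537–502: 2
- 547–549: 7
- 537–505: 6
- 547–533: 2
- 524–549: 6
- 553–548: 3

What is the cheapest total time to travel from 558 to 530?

10 s

Candidate routes:
558–547–537–530: 9+6+2 = 17
558–553–524–537–530: 5+1+2+2 = 10
558–553–548–530: 5+3+8 = 16
The minimum is 10 s via 558–553–524–537–530.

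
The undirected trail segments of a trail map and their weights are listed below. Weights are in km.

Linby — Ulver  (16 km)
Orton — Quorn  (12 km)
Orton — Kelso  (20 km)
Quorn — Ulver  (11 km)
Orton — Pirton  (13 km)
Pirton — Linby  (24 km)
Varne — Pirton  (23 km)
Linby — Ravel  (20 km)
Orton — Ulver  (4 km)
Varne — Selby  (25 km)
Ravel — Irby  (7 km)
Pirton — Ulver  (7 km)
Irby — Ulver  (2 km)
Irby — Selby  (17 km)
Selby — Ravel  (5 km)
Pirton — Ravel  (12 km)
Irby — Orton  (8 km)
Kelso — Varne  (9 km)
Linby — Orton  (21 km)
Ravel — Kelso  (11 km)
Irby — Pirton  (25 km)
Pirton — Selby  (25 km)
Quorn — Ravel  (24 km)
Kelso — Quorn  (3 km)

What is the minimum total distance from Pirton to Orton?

Enumerating some paths:
Pirton - Ulver - Orton: 7+4 = 11
Pirton - Orton: 13 = 13
The minimum is 11 km via Pirton - Ulver - Orton.

11 km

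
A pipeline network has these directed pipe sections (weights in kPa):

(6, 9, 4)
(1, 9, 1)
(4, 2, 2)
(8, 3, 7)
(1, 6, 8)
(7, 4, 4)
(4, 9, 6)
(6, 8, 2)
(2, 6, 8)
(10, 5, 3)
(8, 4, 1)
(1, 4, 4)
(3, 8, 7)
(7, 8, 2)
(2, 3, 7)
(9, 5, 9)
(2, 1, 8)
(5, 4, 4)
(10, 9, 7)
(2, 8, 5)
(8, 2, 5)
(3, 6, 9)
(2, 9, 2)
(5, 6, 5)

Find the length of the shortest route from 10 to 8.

Running Dijkstra from 10:
10: 0
5: 3  (via 10)
4: 7  (via 5)
9: 7  (via 10)
6: 8  (via 5)
2: 9  (via 4)
8: 10  (via 6)
Shortest route: 10–5–6–8 = 10 kPa.

10 kPa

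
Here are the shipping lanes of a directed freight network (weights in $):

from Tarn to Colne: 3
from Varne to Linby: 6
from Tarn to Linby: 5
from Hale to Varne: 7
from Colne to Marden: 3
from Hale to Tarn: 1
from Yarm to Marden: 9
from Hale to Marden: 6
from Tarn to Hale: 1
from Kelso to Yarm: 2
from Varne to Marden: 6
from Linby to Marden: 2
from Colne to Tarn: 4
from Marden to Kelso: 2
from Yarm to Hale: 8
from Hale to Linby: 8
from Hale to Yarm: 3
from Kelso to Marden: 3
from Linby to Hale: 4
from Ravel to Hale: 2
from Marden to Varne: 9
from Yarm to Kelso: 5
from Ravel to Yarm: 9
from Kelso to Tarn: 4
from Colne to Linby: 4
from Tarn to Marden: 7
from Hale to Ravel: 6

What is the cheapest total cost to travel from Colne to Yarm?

Compare a few routes:
Colne - Marden - Kelso - Yarm: 3+2+2 = 7
Colne - Tarn - Hale - Yarm: 4+1+3 = 8
The minimum is $7 via Colne - Marden - Kelso - Yarm.

$7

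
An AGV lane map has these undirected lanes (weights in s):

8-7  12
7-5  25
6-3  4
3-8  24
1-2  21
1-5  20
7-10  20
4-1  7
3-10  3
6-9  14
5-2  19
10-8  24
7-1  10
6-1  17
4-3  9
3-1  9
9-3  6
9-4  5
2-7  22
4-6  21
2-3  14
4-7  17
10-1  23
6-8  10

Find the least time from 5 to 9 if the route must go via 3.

Best 5 to 3: 5–1–3 costing 29
Best 3 to 9: 3–9 costing 6
Total via 3: 29 + 6 = 35 s.

35 s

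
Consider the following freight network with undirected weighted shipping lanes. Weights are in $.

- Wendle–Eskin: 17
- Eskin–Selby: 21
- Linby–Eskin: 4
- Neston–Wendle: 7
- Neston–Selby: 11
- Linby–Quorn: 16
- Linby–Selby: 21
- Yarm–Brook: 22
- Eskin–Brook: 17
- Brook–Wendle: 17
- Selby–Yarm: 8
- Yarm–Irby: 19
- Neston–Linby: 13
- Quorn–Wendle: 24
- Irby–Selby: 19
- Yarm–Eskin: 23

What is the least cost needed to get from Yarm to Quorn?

Shortest distances from Yarm:
Yarm: 0
Selby: 8  (via Yarm)
Irby: 19  (via Yarm)
Neston: 19  (via Selby)
Brook: 22  (via Yarm)
Eskin: 23  (via Yarm)
Wendle: 26  (via Neston)
Linby: 27  (via Eskin)
Quorn: 43  (via Linby)
Shortest route: Yarm–Eskin–Linby–Quorn = $43.

$43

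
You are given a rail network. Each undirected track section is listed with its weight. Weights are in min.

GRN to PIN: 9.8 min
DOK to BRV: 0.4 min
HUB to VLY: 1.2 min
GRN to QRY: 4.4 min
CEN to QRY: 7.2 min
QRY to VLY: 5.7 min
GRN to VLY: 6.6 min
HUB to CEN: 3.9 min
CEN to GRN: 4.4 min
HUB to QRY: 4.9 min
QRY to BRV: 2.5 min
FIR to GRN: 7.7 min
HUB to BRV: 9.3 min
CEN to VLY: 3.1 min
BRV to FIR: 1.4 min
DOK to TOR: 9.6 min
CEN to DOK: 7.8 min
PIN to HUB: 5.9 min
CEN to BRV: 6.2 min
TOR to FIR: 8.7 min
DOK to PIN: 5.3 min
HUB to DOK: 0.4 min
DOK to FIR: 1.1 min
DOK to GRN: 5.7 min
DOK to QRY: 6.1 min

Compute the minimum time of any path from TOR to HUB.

Shortest distances from TOR:
TOR: 0
FIR: 8.7  (via TOR)
DOK: 9.6  (via TOR)
HUB: 10  (via DOK)
Shortest route: TOR → DOK → HUB = 10 min.

10 min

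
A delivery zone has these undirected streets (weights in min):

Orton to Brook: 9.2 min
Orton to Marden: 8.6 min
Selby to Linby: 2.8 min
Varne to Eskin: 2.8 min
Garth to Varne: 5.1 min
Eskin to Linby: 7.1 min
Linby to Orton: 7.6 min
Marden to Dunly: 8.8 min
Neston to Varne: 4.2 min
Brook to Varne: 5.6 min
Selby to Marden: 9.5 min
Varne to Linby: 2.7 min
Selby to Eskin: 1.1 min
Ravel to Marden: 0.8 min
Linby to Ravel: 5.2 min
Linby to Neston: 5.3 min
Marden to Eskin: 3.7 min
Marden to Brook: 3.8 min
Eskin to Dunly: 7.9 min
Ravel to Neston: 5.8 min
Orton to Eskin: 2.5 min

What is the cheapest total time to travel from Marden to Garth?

11.6 min

Shortest distances from Marden:
Marden: 0
Ravel: 0.8  (via Marden)
Eskin: 3.7  (via Marden)
Brook: 3.8  (via Marden)
Selby: 4.8  (via Eskin)
Linby: 6  (via Ravel)
Orton: 6.2  (via Eskin)
Varne: 6.5  (via Eskin)
Neston: 6.6  (via Ravel)
Dunly: 8.8  (via Marden)
Garth: 11.6  (via Varne)
Shortest route: Marden–Eskin–Varne–Garth = 11.6 min.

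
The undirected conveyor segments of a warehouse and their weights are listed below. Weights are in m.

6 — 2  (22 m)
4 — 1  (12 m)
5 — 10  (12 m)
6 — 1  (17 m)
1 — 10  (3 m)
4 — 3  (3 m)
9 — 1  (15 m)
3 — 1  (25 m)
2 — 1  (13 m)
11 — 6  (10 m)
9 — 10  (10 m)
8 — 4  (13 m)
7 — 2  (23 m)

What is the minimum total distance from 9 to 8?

38 m

Settle nodes by increasing distance from 9:
9: 0
10: 10  (via 9)
1: 13  (via 10)
5: 22  (via 10)
4: 25  (via 1)
2: 26  (via 1)
3: 28  (via 4)
6: 30  (via 1)
8: 38  (via 4)
Shortest route: 9 → 10 → 1 → 4 → 8 = 38 m.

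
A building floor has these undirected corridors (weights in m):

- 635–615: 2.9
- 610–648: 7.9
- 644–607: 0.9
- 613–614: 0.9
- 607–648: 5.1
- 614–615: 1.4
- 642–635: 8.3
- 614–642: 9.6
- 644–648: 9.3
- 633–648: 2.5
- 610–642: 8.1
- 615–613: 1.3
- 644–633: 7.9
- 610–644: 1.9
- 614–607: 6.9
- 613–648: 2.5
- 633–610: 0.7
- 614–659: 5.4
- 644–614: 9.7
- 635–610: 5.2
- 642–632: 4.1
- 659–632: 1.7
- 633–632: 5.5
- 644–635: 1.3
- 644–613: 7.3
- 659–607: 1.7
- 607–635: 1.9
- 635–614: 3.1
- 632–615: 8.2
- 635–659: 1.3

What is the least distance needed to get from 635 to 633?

Compare a few routes:
635 - 607 - 644 - 610 - 633: 1.9+0.9+1.9+0.7 = 5.4
635 - 644 - 610 - 633: 1.3+1.9+0.7 = 3.9
635 - 610 - 633: 5.2+0.7 = 5.9
The minimum is 3.9 m via 635 - 644 - 610 - 633.

3.9 m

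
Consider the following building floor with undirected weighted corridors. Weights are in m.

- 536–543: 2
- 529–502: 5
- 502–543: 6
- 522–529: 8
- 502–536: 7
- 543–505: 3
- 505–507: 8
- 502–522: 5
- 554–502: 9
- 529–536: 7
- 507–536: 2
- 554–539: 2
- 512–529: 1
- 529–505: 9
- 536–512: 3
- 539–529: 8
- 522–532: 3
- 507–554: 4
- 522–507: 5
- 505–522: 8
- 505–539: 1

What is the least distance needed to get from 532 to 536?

10 m

Candidate routes:
532–522–529–512–536: 3+8+1+3 = 15
532–522–502–543–536: 3+5+6+2 = 16
532–522–507–536: 3+5+2 = 10
532–522–502–536: 3+5+7 = 15
The minimum is 10 m via 532–522–507–536.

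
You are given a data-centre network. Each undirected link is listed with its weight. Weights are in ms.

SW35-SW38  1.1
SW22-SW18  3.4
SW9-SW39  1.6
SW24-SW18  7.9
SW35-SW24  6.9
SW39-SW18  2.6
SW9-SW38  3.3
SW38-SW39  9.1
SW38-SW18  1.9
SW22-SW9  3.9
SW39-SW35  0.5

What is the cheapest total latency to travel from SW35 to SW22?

Enumerating some paths:
SW35–SW38–SW18–SW22: 1.1+1.9+3.4 = 6.4
SW35–SW39–SW9–SW22: 0.5+1.6+3.9 = 6
SW35–SW39–SW18–SW22: 0.5+2.6+3.4 = 6.5
SW35–SW38–SW9–SW22: 1.1+3.3+3.9 = 8.3
Cheapest is SW35–SW39–SW9–SW22 at 6 ms.

6 ms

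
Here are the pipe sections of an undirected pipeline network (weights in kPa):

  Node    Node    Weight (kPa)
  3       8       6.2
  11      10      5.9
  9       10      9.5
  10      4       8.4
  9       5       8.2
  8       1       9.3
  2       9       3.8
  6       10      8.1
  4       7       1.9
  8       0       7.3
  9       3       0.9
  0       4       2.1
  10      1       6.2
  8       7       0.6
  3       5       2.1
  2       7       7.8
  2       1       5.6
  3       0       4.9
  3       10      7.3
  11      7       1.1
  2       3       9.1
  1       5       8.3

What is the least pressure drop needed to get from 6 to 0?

Compare a few routes:
6 → 10 → 11 → 7 → 4 → 0: 8.1+5.9+1.1+1.9+2.1 = 19.1
6 → 10 → 4 → 0: 8.1+8.4+2.1 = 18.6
6 → 10 → 3 → 0: 8.1+7.3+4.9 = 20.3
6 → 10 → 11 → 7 → 8 → 0: 8.1+5.9+1.1+0.6+7.3 = 23
The minimum is 18.6 kPa via 6 → 10 → 4 → 0.

18.6 kPa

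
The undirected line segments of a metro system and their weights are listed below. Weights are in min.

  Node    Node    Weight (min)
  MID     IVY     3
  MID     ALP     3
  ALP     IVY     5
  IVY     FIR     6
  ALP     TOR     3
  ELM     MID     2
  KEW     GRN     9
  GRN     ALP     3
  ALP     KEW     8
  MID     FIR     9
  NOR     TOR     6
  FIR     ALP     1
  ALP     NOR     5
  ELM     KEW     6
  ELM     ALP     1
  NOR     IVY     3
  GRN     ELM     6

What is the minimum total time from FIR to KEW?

Settle nodes by increasing distance from FIR:
FIR: 0
ALP: 1  (via FIR)
ELM: 2  (via ALP)
MID: 4  (via ALP)
TOR: 4  (via ALP)
GRN: 4  (via ALP)
IVY: 6  (via FIR)
NOR: 6  (via ALP)
KEW: 8  (via ELM)
Shortest route: FIR → ALP → ELM → KEW = 8 min.

8 min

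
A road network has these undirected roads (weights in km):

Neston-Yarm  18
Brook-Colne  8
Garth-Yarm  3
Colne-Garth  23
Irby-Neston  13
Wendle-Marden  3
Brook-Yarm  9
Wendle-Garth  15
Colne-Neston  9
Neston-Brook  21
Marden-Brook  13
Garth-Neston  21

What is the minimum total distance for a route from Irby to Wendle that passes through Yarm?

49 km

Shortest Irby→Yarm: Irby–Neston–Yarm = 31
Shortest Yarm→Wendle: Yarm–Garth–Wendle = 18
Total via Yarm: 31 + 18 = 49 km.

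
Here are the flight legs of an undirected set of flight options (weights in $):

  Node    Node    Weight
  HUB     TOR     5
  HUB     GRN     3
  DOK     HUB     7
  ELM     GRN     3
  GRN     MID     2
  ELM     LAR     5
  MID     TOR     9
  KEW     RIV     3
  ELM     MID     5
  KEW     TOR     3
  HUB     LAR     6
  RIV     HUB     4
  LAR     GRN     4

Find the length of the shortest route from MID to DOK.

Shortest distances from MID:
MID: 0
GRN: 2  (via MID)
HUB: 5  (via GRN)
ELM: 5  (via MID)
LAR: 6  (via GRN)
RIV: 9  (via HUB)
TOR: 9  (via MID)
DOK: 12  (via HUB)
Shortest route: MID → GRN → HUB → DOK = $12.

$12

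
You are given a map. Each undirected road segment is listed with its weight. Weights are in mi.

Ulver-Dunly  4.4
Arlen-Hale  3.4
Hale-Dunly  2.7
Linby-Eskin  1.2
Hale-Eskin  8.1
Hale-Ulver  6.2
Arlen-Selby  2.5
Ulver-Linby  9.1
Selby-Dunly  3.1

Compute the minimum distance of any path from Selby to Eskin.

13.9 mi

Settle nodes by increasing distance from Selby:
Selby: 0
Arlen: 2.5  (via Selby)
Dunly: 3.1  (via Selby)
Hale: 5.8  (via Dunly)
Ulver: 7.5  (via Dunly)
Eskin: 13.9  (via Hale)
Shortest route: Selby–Dunly–Hale–Eskin = 13.9 mi.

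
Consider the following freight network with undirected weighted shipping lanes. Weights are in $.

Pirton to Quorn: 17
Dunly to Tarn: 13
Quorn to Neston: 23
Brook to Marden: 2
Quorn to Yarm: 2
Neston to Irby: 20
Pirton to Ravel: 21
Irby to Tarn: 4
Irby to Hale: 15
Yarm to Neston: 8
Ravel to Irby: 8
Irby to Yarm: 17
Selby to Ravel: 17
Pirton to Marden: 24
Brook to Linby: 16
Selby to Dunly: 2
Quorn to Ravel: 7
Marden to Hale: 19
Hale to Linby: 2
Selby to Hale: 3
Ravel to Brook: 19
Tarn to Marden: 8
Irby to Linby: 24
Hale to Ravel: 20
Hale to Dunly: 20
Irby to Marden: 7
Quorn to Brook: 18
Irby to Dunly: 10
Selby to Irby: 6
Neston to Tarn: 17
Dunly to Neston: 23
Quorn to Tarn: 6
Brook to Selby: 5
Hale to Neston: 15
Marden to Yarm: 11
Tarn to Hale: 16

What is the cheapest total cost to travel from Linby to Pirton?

Settle nodes by increasing distance from Linby:
Linby: 0
Hale: 2  (via Linby)
Selby: 5  (via Hale)
Dunly: 7  (via Selby)
Brook: 10  (via Selby)
Irby: 11  (via Selby)
Marden: 12  (via Brook)
Tarn: 15  (via Irby)
Neston: 17  (via Hale)
Ravel: 19  (via Irby)
Quorn: 21  (via Tarn)
Yarm: 23  (via Marden)
Pirton: 36  (via Marden)
Shortest route: Linby–Hale–Selby–Brook–Marden–Pirton = $36.

$36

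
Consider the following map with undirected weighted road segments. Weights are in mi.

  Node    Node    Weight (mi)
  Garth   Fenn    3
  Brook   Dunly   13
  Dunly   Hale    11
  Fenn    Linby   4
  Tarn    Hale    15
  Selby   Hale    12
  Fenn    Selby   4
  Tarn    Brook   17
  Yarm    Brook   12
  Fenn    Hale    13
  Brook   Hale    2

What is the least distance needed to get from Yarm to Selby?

26 mi

Settle nodes by increasing distance from Yarm:
Yarm: 0
Brook: 12  (via Yarm)
Hale: 14  (via Brook)
Dunly: 25  (via Brook)
Selby: 26  (via Hale)
Shortest route: Yarm–Brook–Hale–Selby = 26 mi.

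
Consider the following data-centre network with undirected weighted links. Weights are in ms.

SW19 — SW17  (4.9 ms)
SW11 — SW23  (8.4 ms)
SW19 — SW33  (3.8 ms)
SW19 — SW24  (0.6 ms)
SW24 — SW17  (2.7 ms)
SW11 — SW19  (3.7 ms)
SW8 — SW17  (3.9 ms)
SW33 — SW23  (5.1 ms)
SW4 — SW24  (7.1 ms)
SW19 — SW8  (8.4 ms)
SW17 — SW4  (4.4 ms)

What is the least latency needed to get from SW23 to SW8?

Shortest distances from SW23:
SW23: 0
SW33: 5.1  (via SW23)
SW11: 8.4  (via SW23)
SW19: 8.9  (via SW33)
SW24: 9.5  (via SW19)
SW17: 12.2  (via SW24)
SW8: 16.1  (via SW17)
Shortest route: SW23 → SW33 → SW19 → SW24 → SW17 → SW8 = 16.1 ms.

16.1 ms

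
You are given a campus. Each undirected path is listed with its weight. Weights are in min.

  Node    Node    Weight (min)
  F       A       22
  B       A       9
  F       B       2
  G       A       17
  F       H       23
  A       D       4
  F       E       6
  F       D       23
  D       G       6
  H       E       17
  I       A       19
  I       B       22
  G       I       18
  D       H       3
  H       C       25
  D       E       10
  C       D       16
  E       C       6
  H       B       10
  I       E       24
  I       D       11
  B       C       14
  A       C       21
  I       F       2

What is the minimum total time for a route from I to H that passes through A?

Shortest I→A: I–F–B–A = 13
Best A to H: A–D–H costing 7
Total via A: 13 + 7 = 20 min.

20 min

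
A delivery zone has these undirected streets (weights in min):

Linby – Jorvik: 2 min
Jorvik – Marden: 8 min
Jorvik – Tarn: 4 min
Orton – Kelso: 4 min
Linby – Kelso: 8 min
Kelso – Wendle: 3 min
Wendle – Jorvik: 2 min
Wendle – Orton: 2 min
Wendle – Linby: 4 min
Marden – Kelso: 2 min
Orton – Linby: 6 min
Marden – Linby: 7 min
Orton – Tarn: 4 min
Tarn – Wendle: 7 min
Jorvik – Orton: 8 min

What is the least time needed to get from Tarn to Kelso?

8 min

Enumerating some paths:
Tarn - Orton - Wendle - Kelso: 4+2+3 = 9
Tarn - Wendle - Kelso: 7+3 = 10
Tarn - Jorvik - Wendle - Kelso: 4+2+3 = 9
Tarn - Orton - Kelso: 4+4 = 8
Cheapest is Tarn - Orton - Kelso at 8 min.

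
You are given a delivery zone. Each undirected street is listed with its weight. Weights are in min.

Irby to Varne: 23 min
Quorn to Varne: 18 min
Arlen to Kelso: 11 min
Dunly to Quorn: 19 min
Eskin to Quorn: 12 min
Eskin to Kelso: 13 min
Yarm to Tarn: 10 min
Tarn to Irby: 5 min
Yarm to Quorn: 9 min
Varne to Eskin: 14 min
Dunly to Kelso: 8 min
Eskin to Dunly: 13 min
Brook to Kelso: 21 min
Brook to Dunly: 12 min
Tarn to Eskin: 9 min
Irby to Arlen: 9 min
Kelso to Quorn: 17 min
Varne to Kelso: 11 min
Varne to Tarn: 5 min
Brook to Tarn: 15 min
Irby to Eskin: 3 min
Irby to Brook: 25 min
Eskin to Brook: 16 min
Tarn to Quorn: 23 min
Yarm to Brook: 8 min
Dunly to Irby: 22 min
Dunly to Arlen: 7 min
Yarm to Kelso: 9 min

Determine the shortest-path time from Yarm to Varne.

15 min

Enumerating some paths:
Yarm–Tarn–Varne: 10+5 = 15
Yarm–Quorn–Varne: 9+18 = 27
Yarm–Brook–Tarn–Varne: 8+15+5 = 28
Yarm–Kelso–Varne: 9+11 = 20
The minimum is 15 min via Yarm–Tarn–Varne.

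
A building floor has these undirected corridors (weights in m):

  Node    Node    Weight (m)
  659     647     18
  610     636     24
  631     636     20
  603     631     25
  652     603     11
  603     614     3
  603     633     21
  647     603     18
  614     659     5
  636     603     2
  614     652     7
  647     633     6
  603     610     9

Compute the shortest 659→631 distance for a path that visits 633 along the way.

Shortest 659→633: 659–647–633 = 24
Shortest 633→631: 633–603–636–631 = 43
Total via 633: 24 + 43 = 67 m.

67 m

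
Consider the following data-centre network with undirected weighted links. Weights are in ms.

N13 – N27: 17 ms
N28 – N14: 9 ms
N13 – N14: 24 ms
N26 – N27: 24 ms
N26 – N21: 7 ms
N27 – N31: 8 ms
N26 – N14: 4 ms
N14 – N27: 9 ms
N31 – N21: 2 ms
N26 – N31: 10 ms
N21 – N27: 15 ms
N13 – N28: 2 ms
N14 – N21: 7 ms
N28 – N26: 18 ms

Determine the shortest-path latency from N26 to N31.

Running Dijkstra from N26:
N26: 0
N14: 4  (via N26)
N21: 7  (via N26)
N31: 9  (via N21)
Shortest route: N26–N21–N31 = 9 ms.

9 ms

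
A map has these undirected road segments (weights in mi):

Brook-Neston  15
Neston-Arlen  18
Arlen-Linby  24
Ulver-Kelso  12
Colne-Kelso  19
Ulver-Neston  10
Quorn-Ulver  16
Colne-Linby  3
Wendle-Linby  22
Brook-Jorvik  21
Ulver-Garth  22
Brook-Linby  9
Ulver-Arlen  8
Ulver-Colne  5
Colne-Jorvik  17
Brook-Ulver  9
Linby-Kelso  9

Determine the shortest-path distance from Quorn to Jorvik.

38 mi

Running Dijkstra from Quorn:
Quorn: 0
Ulver: 16  (via Quorn)
Colne: 21  (via Ulver)
Arlen: 24  (via Ulver)
Linby: 24  (via Colne)
Brook: 25  (via Ulver)
Neston: 26  (via Ulver)
Kelso: 28  (via Ulver)
Garth: 38  (via Ulver)
Jorvik: 38  (via Colne)
Shortest route: Quorn → Ulver → Colne → Jorvik = 38 mi.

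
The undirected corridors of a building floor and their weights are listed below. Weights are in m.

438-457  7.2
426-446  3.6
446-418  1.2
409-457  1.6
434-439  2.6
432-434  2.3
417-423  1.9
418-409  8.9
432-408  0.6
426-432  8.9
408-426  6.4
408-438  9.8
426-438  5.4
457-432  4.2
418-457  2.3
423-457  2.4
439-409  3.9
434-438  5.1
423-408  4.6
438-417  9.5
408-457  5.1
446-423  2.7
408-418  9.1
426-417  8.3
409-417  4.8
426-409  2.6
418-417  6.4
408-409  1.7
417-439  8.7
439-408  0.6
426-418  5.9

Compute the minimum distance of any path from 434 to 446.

9.7 m

Running Dijkstra from 434:
434: 0
432: 2.3  (via 434)
439: 2.6  (via 434)
408: 2.9  (via 432)
409: 4.6  (via 408)
438: 5.1  (via 434)
457: 6.2  (via 409)
426: 7.2  (via 409)
423: 7.5  (via 408)
418: 8.5  (via 457)
417: 9.4  (via 409)
446: 9.7  (via 418)
Shortest route: 434–432–408–409–457–418–446 = 9.7 m.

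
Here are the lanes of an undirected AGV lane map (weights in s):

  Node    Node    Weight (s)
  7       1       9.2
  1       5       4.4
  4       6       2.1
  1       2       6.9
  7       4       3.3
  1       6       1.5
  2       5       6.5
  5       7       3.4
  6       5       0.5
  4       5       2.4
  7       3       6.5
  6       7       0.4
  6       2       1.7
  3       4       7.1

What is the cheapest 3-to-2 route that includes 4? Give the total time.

10.9 s

Shortest 3→4: 3 → 4 = 7.1
Best 4 to 2: 4 → 6 → 2 costing 3.8
Total via 4: 7.1 + 3.8 = 10.9 s.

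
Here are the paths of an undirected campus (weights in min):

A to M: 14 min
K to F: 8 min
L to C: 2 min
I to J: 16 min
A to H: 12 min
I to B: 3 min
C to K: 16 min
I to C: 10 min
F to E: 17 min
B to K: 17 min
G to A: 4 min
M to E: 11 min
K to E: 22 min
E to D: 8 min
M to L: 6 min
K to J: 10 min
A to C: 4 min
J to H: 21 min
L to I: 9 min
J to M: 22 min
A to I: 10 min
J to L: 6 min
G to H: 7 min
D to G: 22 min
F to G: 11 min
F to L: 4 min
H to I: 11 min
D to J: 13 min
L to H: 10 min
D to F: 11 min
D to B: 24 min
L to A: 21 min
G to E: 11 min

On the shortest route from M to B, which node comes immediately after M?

L

Enumerating some paths:
M - L - C - A - I - B: 6+2+4+10+3 = 25
M - L - C - I - B: 6+2+10+3 = 21
M - L - I - B: 6+9+3 = 18
The minimum is 18 min via M - L - I - B.
So from M the first move is to L.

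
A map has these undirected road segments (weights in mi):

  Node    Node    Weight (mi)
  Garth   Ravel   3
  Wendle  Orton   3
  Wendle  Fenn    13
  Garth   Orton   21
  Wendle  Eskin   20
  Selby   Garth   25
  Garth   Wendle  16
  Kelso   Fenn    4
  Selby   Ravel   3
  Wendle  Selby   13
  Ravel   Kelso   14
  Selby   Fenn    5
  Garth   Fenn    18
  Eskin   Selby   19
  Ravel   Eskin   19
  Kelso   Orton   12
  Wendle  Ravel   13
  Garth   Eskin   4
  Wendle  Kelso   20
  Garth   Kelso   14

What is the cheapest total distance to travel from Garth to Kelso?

14 mi

Running Dijkstra from Garth:
Garth: 0
Ravel: 3  (via Garth)
Eskin: 4  (via Garth)
Selby: 6  (via Ravel)
Fenn: 11  (via Selby)
Kelso: 14  (via Garth)
Shortest route: Garth → Kelso = 14 mi.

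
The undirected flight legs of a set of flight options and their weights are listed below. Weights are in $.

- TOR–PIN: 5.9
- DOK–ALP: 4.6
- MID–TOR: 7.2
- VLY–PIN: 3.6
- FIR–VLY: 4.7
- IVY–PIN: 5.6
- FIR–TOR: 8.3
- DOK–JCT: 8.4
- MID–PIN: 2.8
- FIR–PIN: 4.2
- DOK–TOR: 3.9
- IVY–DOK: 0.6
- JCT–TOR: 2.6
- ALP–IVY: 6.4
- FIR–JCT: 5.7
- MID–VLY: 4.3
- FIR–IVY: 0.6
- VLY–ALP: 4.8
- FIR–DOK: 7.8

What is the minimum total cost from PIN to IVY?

$4.8

Running Dijkstra from PIN:
PIN: 0
MID: 2.8  (via PIN)
VLY: 3.6  (via PIN)
FIR: 4.2  (via PIN)
IVY: 4.8  (via FIR)
Shortest route: PIN–FIR–IVY = $4.8.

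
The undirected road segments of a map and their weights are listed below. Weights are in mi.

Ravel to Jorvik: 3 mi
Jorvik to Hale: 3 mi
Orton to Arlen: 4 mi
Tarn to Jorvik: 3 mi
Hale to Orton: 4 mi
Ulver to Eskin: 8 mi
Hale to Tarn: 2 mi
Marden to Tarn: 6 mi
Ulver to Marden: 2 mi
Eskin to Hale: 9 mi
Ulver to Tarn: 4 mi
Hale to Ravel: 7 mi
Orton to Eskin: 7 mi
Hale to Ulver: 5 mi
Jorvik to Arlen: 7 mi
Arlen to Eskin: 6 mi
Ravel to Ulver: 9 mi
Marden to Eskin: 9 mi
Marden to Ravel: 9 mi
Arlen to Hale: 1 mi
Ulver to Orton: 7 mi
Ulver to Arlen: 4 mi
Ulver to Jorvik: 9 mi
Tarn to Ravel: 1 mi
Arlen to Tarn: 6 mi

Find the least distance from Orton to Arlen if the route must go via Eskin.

13 mi

Best Orton to Eskin: Orton → Eskin costing 7
Shortest Eskin→Arlen: Eskin → Arlen = 6
Total via Eskin: 7 + 6 = 13 mi.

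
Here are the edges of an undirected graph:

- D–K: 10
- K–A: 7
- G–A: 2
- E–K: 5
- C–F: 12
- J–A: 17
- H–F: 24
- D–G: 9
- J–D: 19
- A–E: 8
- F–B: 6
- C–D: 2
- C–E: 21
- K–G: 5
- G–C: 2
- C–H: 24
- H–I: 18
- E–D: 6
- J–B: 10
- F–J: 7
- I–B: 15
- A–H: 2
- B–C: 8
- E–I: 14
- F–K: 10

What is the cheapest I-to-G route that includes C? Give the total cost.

24

Shortest I→C: I–E–D–C = 22
Shortest C→G: C–G = 2
Total via C: 22 + 2 = 24.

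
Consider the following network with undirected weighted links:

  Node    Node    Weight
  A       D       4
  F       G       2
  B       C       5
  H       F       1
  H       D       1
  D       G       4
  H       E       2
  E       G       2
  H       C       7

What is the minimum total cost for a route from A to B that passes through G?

23

Best A to G: A–D–G costing 8
Shortest G→B: G–F–H–C–B = 15
Total via G: 8 + 15 = 23.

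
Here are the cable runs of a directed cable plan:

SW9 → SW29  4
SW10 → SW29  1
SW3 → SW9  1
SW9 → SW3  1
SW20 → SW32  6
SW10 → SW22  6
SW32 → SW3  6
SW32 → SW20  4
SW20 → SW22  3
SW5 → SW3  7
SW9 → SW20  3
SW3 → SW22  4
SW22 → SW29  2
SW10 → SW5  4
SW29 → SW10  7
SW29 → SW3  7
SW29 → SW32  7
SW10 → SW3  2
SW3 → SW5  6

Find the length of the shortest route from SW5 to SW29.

Compare a few routes:
SW5 - SW3 - SW9 - SW29: 7+1+4 = 12
SW5 - SW3 - SW22 - SW29: 7+4+2 = 13
Cheapest is SW5 - SW3 - SW9 - SW29 at 12.

12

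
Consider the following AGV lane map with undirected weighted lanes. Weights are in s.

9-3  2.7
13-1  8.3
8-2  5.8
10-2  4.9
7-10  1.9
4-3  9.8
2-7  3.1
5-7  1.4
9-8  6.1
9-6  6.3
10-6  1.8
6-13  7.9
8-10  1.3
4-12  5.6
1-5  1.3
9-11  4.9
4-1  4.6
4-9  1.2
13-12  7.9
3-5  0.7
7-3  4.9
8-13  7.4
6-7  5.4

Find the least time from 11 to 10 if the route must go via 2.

17.7 s

Best 11 to 2: 11–9–3–5–7–2 costing 12.8
Shortest 2→10: 2–10 = 4.9
Total via 2: 12.8 + 4.9 = 17.7 s.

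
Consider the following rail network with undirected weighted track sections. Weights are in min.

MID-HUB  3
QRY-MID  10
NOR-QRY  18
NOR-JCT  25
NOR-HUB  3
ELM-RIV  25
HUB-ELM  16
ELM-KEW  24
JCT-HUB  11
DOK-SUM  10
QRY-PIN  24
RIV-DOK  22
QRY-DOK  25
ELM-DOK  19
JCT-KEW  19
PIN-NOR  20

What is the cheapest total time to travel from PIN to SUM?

Enumerating some paths:
PIN–NOR–HUB–ELM–DOK–SUM: 20+3+16+19+10 = 68
PIN–QRY–DOK–SUM: 24+25+10 = 59
The minimum is 59 min via PIN–QRY–DOK–SUM.

59 min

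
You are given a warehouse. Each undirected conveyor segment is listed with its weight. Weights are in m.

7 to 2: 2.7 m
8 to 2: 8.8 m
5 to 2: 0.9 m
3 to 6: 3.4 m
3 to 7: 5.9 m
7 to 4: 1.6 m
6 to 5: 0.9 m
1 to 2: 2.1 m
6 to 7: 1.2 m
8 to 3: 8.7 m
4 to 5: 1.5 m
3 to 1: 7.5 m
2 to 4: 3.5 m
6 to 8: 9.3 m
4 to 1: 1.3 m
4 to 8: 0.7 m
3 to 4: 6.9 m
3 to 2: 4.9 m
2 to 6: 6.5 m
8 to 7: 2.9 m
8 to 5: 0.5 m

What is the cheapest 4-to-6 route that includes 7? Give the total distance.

2.8 m

Best 4 to 7: 4 → 7 costing 1.6
Shortest 7→6: 7 → 6 = 1.2
Total via 7: 1.6 + 1.2 = 2.8 m.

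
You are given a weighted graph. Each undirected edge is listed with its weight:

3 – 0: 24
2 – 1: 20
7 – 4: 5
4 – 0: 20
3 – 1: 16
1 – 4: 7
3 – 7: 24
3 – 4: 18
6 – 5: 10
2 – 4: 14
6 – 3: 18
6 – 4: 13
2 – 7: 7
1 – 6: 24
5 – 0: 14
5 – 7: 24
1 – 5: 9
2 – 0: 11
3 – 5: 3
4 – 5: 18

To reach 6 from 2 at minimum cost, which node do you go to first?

Compare a few routes:
2–0–5–6: 11+14+10 = 35
2–4–6: 14+13 = 27
2–7–4–6: 7+5+13 = 25
Cheapest is 2–7–4–6 at 25.
So from 2 the first move is to 7.

7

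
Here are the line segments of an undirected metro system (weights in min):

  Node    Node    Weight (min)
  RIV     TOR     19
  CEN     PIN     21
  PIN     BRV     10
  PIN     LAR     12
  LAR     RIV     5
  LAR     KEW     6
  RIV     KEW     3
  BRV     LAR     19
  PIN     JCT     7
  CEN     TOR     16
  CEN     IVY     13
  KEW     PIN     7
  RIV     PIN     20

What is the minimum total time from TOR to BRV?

39 min

Enumerating some paths:
TOR–RIV–KEW–PIN–BRV: 19+3+7+10 = 39
TOR–RIV–LAR–PIN–BRV: 19+5+12+10 = 46
TOR–RIV–LAR–BRV: 19+5+19 = 43
Cheapest is TOR–RIV–KEW–PIN–BRV at 39 min.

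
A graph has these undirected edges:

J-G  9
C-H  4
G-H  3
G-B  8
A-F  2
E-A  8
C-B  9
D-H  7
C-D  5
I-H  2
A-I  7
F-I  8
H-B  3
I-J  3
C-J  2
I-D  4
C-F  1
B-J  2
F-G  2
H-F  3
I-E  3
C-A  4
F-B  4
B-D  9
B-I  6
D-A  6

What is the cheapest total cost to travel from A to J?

Running Dijkstra from A:
A: 0
F: 2  (via A)
C: 3  (via F)
G: 4  (via F)
H: 5  (via F)
J: 5  (via C)
Shortest route: A → F → C → J = 5.

5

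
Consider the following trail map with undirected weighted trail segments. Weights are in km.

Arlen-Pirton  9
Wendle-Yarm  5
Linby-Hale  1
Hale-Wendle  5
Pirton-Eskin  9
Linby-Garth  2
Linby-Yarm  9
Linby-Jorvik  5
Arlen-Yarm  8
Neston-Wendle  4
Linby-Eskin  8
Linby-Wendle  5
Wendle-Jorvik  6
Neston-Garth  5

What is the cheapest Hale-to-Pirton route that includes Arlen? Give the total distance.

27 km

Best Hale to Arlen: Hale–Linby–Yarm–Arlen costing 18
Shortest Arlen→Pirton: Arlen–Pirton = 9
Total via Arlen: 18 + 9 = 27 km.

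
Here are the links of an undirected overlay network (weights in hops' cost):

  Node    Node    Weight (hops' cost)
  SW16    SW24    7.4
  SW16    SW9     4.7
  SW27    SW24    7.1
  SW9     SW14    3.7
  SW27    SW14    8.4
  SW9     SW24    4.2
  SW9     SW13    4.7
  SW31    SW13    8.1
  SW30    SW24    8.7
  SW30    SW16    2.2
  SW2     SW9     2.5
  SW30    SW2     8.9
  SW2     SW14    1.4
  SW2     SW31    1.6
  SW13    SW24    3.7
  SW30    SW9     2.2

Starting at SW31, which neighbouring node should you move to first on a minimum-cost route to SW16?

SW2

Candidate routes:
SW31 - SW2 - SW14 - SW9 - SW30 - SW16: 1.6+1.4+3.7+2.2+2.2 = 11.1
SW31 - SW2 - SW9 - SW30 - SW16: 1.6+2.5+2.2+2.2 = 8.5
SW31 - SW2 - SW9 - SW16: 1.6+2.5+4.7 = 8.8
SW31 - SW2 - SW14 - SW9 - SW16: 1.6+1.4+3.7+4.7 = 11.4
The minimum is 8.5 hops' cost via SW31 - SW2 - SW9 - SW30 - SW16.
So from SW31 the first move is to SW2.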